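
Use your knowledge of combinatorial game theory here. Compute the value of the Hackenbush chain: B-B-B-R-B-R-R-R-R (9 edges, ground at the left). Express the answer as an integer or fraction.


Edges (from ground): B-B-B-R-B-R-R-R-R
By Berlekamp's sign-expansion rule, a Blue-Red Hackenbush stalk has the value of the surreal number whose sign sequence is the edge sequence with B -> + and R -> -.
Sign sequence: +++-+----
Trace the sign expansion in the surreal number tree, starting from 0:
Edge 1: B (sign +) -> bounds (0, +inf), value = 1
Edge 2: B (sign +) -> bounds (1, +inf), value = 2
Edge 3: B (sign +) -> bounds (2, +inf), value = 3
Edge 4: R (sign -) -> bounds (2, 3), value = 5/2
Edge 5: B (sign +) -> bounds (5/2, 3), value = 11/4
Edge 6: R (sign -) -> bounds (5/2, 11/4), value = 21/8
Edge 7: R (sign -) -> bounds (5/2, 21/8), value = 41/16
Edge 8: R (sign -) -> bounds (5/2, 41/16), value = 81/32
Edge 9: R (sign -) -> bounds (5/2, 81/32), value = 161/64
Game value = 161/64

161/64


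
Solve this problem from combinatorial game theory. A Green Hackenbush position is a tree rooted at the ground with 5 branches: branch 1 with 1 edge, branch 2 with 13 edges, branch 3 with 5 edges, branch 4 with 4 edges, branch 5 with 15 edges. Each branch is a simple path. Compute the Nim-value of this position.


The tree has 5 branches from the ground vertex.
In Green Hackenbush, the Nim-value of a simple path of length k is k.
Branch 1: length 1, Nim-value = 1
Branch 2: length 13, Nim-value = 13
Branch 3: length 5, Nim-value = 5
Branch 4: length 4, Nim-value = 4
Branch 5: length 15, Nim-value = 15
Total Nim-value = XOR of all branch values:
0 XOR 1 = 1
1 XOR 13 = 12
12 XOR 5 = 9
9 XOR 4 = 13
13 XOR 15 = 2
Nim-value of the tree = 2

2


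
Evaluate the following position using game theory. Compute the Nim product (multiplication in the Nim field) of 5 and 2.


Nim multiplication is bilinear over XOR: (u XOR v) * w = (u*w) XOR (v*w).
So we split each operand into its bit components and XOR the pairwise Nim products.
5 = 1 + 4 (as XOR of powers of 2).
2 = 2 (as XOR of powers of 2).
Using the standard Nim-product table on single bits:
  2*2 = 3,   2*4 = 8,   2*8 = 12,
  4*4 = 6,   4*8 = 11,  8*8 = 13,
and  1*x = x (identity), k*l = l*k (commutative).
Pairwise Nim products:
  1 * 2 = 2
  4 * 2 = 8
XOR them: 2 XOR 8 = 10.
Result: 5 * 2 = 10 (in Nim).

10


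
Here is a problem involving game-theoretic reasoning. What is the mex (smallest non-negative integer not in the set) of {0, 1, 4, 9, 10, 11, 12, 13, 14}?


Set = {0, 1, 4, 9, 10, 11, 12, 13, 14}
0 is in the set.
1 is in the set.
2 is NOT in the set. This is the mex.
mex = 2

2


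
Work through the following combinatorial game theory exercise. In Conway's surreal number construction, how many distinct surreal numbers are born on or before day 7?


Day 0: {|} = 0 is born. Count = 1.
Day n: the number of surreal numbers born by day n is 2^(n+1) - 1.
By day 0: 2^1 - 1 = 1
By day 1: 2^2 - 1 = 3
By day 2: 2^3 - 1 = 7
By day 3: 2^4 - 1 = 15
By day 4: 2^5 - 1 = 31
By day 5: 2^6 - 1 = 63
By day 6: 2^7 - 1 = 127
By day 7: 2^8 - 1 = 255
By day 7: 255 surreal numbers.

255


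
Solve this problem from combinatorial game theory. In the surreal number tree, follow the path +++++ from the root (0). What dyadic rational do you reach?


Sign expansion: +++++
Rule: track bounds (lo, hi), initially (-inf, +inf). On '+', the current value becomes lo and we move to the simplest number in (value, hi): value + 1 if hi = +inf, otherwise the midpoint (value + hi)/2. On '-', the current value becomes hi and we move to value - 1 if lo = -inf, otherwise the midpoint (lo + value)/2.
Start at 0.
Step 1: sign = +, move right. Bounds: (0, +inf). Value = 1
Step 2: sign = +, move right. Bounds: (1, +inf). Value = 2
Step 3: sign = +, move right. Bounds: (2, +inf). Value = 3
Step 4: sign = +, move right. Bounds: (3, +inf). Value = 4
Step 5: sign = +, move right. Bounds: (4, +inf). Value = 5
The surreal number with sign expansion +++++ is 5.

5


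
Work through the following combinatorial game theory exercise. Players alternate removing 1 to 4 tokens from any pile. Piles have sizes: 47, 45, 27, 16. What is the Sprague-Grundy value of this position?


Subtraction set: {1, 2, 3, 4}
For this subtraction set, G(n) = n mod 5 (period = max + 1 = 5).
Pile 1 (size 47): G(47) = 47 mod 5 = 2
Pile 2 (size 45): G(45) = 45 mod 5 = 0
Pile 3 (size 27): G(27) = 27 mod 5 = 2
Pile 4 (size 16): G(16) = 16 mod 5 = 1
Total Grundy value = XOR of all: 2 XOR 0 XOR 2 XOR 1 = 1

1


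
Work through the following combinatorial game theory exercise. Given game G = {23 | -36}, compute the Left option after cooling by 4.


Original game: {23 | -36} (a switch {a | b} with a > b).
Cooling by t (for t below the temperature (a - b)/2 = 59/2) taxes each move by t: {a | b} cooled by t is {a - t | b + t}.
Cooling amount: t = 4
Cooled Left option: 23 - 4 = 19
Cooled Right option: -36 + 4 = -32
Cooled game: {19 | -32}
Left option = 19

19


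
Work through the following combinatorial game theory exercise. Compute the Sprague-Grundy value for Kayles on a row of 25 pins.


Kayles: a move removes 1 or 2 adjacent pins from a contiguous row.
Removing pins from a row of k leaves two independent rows (a, b) with a + b = k - 1 (one pin) or a + b = k - 2 (two pins); an end removal gives a = 0.
By Sprague-Grundy, G(k) = mex{ G(a) XOR G(b) } over all these splits. G(0) = 0.
G(1): splits (0,0):0^0=0 -> mex({0}) = 1
G(2): splits (0,1):0^1=1 (0,0):0^0=0 -> mex({0, 1}) = 2
G(3): splits (0,2):0^2=2 (1,1):1^1=0 (0,1):0^1=1 -> mex({0, 1, 2}) = 3
G(4): splits (0,3):0^3=3 (1,2):1^2=3 (0,2):0^2=2 (1,1):1^1=0 -> mex({0, 2, 3}) = 1
G(5): splits (0,4):0^1=1 (1,3):1^3=2 (2,2):2^2=0 (0,3):0^3=3 (1,2):1^2=3 -> mex({0, 1, 2, 3}) = 4
G(6) = mex({0, 1, 2, 4}) = 3
G(7) = mex({0, 1, 3, 4, 5}) = 2
G(8) = mex({0, 2, 3, 5, 6}) = 1
G(9) = mex({0, 1, 2, 3, 6, 7}) = 4
G(10) = mex({0, 1, 3, 4, 5, 7}) = 2
G(11) = mex({0, 1, 2, 3, 4, 5}) = 6
G(12) = mex({0, 1, 2, 3, 5, 6, 7}) = 4
G(13) = mex({0, 2, 3, 4, 6, 7}) = 1
G(14) = mex({0, 1, 4, 5, 6, 7}) = 2
G(15) = mex({0, 1, 2, 3, 4, 5, 6}) = 7
G(16) = mex({0, 2, 3, 5, 6, 7}) = 1
G(17) = mex({0, 1, 2, 3, 5, 6, 7}) = 4
G(18) = mex({0, 1, 2, 4, 5, 6}) = 3
G(19) = mex({0, 1, 3, 4, 5, 7}) = 2
G(20) = mex({0, 2, 3, 4, 5, 6, 7}) = 1
G(21) = mex({0, 1, 2, 3, 5, 6, 7}) = 4
G(22) = mex({0, 1, 2, 3, 4, 5, 7}) = 6
G(23) = mex({0, 1, 2, 3, 4, 5, 6}) = 7
G(24) = mex({0, 1, 2, 3, 5, 6, 7}) = 4
G(25) = mex({0, 2, 3, 4, 6, 7}) = 1
Therefore G(25) = 1.

1


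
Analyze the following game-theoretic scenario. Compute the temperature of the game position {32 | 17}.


The game is {32 | 17}, a switch {a | b} with numbers a > b.
Cooling {a | b} by t gives {a - t | b + t}, which stops being hot when a - t = b + t, i.e. at t = (a - b)/2. So the temperature of a switch is (a - b)/2.
Temperature = (Left option - Right option) / 2
= (32 - (17)) / 2
= 15 / 2
= 15/2

15/2


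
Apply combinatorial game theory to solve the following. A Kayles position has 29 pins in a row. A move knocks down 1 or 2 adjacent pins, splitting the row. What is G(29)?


Kayles: a move removes 1 or 2 adjacent pins from a contiguous row.
Removing pins from a row of k leaves two independent rows (a, b) with a + b = k - 1 (one pin) or a + b = k - 2 (two pins); an end removal gives a = 0.
By Sprague-Grundy, G(k) = mex{ G(a) XOR G(b) } over all these splits. G(0) = 0.
G(1): splits (0,0):0^0=0 -> mex({0}) = 1
G(2): splits (0,1):0^1=1 (0,0):0^0=0 -> mex({0, 1}) = 2
G(3): splits (0,2):0^2=2 (1,1):1^1=0 (0,1):0^1=1 -> mex({0, 1, 2}) = 3
G(4): splits (0,3):0^3=3 (1,2):1^2=3 (0,2):0^2=2 (1,1):1^1=0 -> mex({0, 2, 3}) = 1
G(5): splits (0,4):0^1=1 (1,3):1^3=2 (2,2):2^2=0 (0,3):0^3=3 (1,2):1^2=3 -> mex({0, 1, 2, 3}) = 4
G(6) = mex({0, 1, 2, 4}) = 3
G(7) = mex({0, 1, 3, 4, 5}) = 2
G(8) = mex({0, 2, 3, 5, 6}) = 1
G(9) = mex({0, 1, 2, 3, 6, 7}) = 4
G(10) = mex({0, 1, 3, 4, 5, 7}) = 2
G(11) = mex({0, 1, 2, 3, 4, 5}) = 6
G(12) = mex({0, 1, 2, 3, 5, 6, 7}) = 4
G(13) = mex({0, 2, 3, 4, 6, 7}) = 1
G(14) = mex({0, 1, 4, 5, 6, 7}) = 2
G(15) = mex({0, 1, 2, 3, 4, 5, 6}) = 7
G(16) = mex({0, 2, 3, 5, 6, 7}) = 1
G(17) = mex({0, 1, 2, 3, 5, 6, 7}) = 4
G(18) = mex({0, 1, 2, 4, 5, 6}) = 3
G(19) = mex({0, 1, 3, 4, 5, 7}) = 2
G(20) = mex({0, 2, 3, 4, 5, 6, 7}) = 1
G(21) = mex({0, 1, 2, 3, 5, 6, 7}) = 4
G(22) = mex({0, 1, 2, 3, 4, 5, 7}) = 6
G(23) = mex({0, 1, 2, 3, 4, 5, 6}) = 7
G(24) = mex({0, 1, 2, 3, 5, 6, 7}) = 4
G(25) = mex({0, 2, 3, 4, 6, 7}) = 1
G(26) = mex({0, 1, 3, 4, 5, 6, 7}) = 2
G(27) = mex({0, 1, 2, 3, 4, 5, 6, 7}) = 8
G(28) = mex({0, 1, 2, 3, 4, 6, 7, 8}) = 5
G(29) = mex({0, 1, 2, 3, 5, 6, 7, 8, 9}) = 4
Therefore G(29) = 4.

4


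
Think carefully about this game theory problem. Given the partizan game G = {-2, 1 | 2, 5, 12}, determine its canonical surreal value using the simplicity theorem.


Left options: {-2, 1}, max = 1
Right options: {2, 5, 12}, min = 2
All options are numbers and max(Left) < min(Right), so by the simplicity theorem the value is the simplest (earliest-born) number strictly between 1 and 2.
No integer lies strictly between 1 and 2, so the value is the dyadic rational m/2^k in the interval with the smallest k (then m odd); search k = 1, 2, ...:
Denominator 2: 3/2 lies strictly between 1 and 2 -- found.
The simplest number in the interval is 3/2.
Game value = 3/2

3/2


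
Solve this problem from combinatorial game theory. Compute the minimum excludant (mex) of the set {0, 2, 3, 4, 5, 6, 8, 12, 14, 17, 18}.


Set = {0, 2, 3, 4, 5, 6, 8, 12, 14, 17, 18}
0 is in the set.
1 is NOT in the set. This is the mex.
mex = 1

1


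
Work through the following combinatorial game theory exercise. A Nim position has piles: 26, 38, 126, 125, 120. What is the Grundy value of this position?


We need the XOR (exclusive or) of all pile sizes.
After XOR-ing pile 1 (size 26): 0 XOR 26 = 26
After XOR-ing pile 2 (size 38): 26 XOR 38 = 60
After XOR-ing pile 3 (size 126): 60 XOR 126 = 66
After XOR-ing pile 4 (size 125): 66 XOR 125 = 63
After XOR-ing pile 5 (size 120): 63 XOR 120 = 71
The Nim-value of this position is 71.

71


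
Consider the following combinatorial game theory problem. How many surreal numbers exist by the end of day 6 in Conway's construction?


Day 0: {|} = 0 is born. Count = 1.
Day n: the number of surreal numbers born by day n is 2^(n+1) - 1.
By day 0: 2^1 - 1 = 1
By day 1: 2^2 - 1 = 3
By day 2: 2^3 - 1 = 7
By day 3: 2^4 - 1 = 15
By day 4: 2^5 - 1 = 31
By day 5: 2^6 - 1 = 63
By day 6: 2^7 - 1 = 127
By day 6: 127 surreal numbers.

127


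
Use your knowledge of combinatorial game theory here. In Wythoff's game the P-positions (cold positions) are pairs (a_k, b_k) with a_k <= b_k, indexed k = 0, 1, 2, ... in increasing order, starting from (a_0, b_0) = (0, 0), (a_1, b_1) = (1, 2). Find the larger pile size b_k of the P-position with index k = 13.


By Wythoff's theorem, a_k = floor(k * phi) and b_k = floor(k * phi^2) = a_k + k, where phi = (1 + sqrt(5))/2 is the golden ratio.
phi = (1 + sqrt(5))/2 = 1.618034
phi^2 = phi + 1 = 2.618034
k = 13
k * phi^2 = 13 * 2.618034 = 34.034442
b_13 = floor(k * phi^2) = 34 (check: a_13 + k = 21 + 13 = 34)

34


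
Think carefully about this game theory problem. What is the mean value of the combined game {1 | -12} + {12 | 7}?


G1 = {1 | -12}, G2 = {12 | 7}
Each is a switch {a | b} with numbers a > b; its mean value is (a + b)/2, and mean value is additive over game sums: m(G1 + G2) = m(G1) + m(G2).
Mean of G1 = (1 + (-12))/2 = -11/2 = -11/2
Mean of G2 = (12 + (7))/2 = 19/2 = 19/2
Mean of G1 + G2 = -11/2 + 19/2 = 4

4


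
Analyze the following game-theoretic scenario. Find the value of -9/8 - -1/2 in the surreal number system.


x = -9/8, y = -1/2
Converting to common denominator: 8
x = -9/8, y = -4/8
x - y = -9/8 - -1/2 = -5/8

-5/8


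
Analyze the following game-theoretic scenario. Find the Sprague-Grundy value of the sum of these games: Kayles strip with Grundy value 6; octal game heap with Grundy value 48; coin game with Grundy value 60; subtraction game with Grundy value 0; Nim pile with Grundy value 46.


By the Sprague-Grundy theorem, the Grundy value of a sum of games is the XOR of individual Grundy values.
Kayles strip: Grundy value = 6. Running XOR: 0 XOR 6 = 6
octal game heap: Grundy value = 48. Running XOR: 6 XOR 48 = 54
coin game: Grundy value = 60. Running XOR: 54 XOR 60 = 10
subtraction game: Grundy value = 0. Running XOR: 10 XOR 0 = 10
Nim pile: Grundy value = 46. Running XOR: 10 XOR 46 = 36
The combined Grundy value is 36.

36


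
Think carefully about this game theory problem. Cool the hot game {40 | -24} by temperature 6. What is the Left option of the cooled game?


Original game: {40 | -24} (a switch {a | b} with a > b).
Cooling by t (for t below the temperature (a - b)/2 = 32) taxes each move by t: {a | b} cooled by t is {a - t | b + t}.
Cooling amount: t = 6
Cooled Left option: 40 - 6 = 34
Cooled Right option: -24 + 6 = -18
Cooled game: {34 | -18}
Left option = 34

34


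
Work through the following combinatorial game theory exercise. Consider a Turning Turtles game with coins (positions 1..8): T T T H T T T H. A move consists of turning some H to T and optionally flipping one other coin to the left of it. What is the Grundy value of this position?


Coins: T T T H T T T H
Key fact: a single head at position k behaves exactly like a Nim heap of size k (turning it to T and optionally flipping a coin at j < k corresponds to moving the heap from k to j, or to 0), and heads combine as a disjunctive sum (two heads at the same place would cancel, matching j XOR j = 0). So the Nim-value is the XOR of the 1-indexed positions of the heads.
Face-up positions (1-indexed): [4, 8]
XOR 0 with 4: 0 XOR 4 = 4
XOR 4 with 8: 4 XOR 8 = 12
Nim-value = 12

12


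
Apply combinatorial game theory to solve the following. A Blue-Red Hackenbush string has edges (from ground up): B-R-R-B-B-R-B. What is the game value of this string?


Edges (from ground): B-R-R-B-B-R-B
By Berlekamp's sign-expansion rule, a Blue-Red Hackenbush stalk has the value of the surreal number whose sign sequence is the edge sequence with B -> + and R -> -.
Sign sequence: +--++-+
Trace the sign expansion in the surreal number tree, starting from 0:
Edge 1: B (sign +) -> bounds (0, +inf), value = 1
Edge 2: R (sign -) -> bounds (0, 1), value = 1/2
Edge 3: R (sign -) -> bounds (0, 1/2), value = 1/4
Edge 4: B (sign +) -> bounds (1/4, 1/2), value = 3/8
Edge 5: B (sign +) -> bounds (3/8, 1/2), value = 7/16
Edge 6: R (sign -) -> bounds (3/8, 7/16), value = 13/32
Edge 7: B (sign +) -> bounds (13/32, 7/16), value = 27/64
Game value = 27/64

27/64


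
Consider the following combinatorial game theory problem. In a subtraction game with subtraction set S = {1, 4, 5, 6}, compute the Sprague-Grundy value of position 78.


The subtraction set is S = {1, 4, 5, 6}.
G(k) = mex{ G(k - s) : s in S, s <= k }. We compute iteratively: G(0) = 0.
G(1) = mex({0}) = 1
G(2) = mex({1}) = 0
G(3) = mex({0}) = 1
G(4) = mex({0, 1}) = 2
G(5) = mex({0, 1, 2}) = 3
G(6) = mex({0, 1, 3}) = 2
G(7) = mex({0, 1, 2}) = 3
G(8) = mex({0, 1, 2, 3}) = 4
G(9) = mex({1, 2, 3, 4}) = 0
G(10) = mex({0, 2, 3}) = 1
G(11) = mex({1, 2, 3}) = 0
G(12) = mex({0, 2, 3, 4}) = 1
G(13) = mex({0, 1, 3, 4}) = 2
G(14) = mex({0, 1, 2, 4}) = 3
Observe that G(9)..G(14) = 0, 1, 0, 1, 2, 3 repeats G(0)..G(5) = 0, 1, 0, 1, 2, 3.
For k >= max(S) = 6, G(k) is determined by the previous 6 values G(k-6)..G(k-1); a window of 6 consecutive values has recurred shifted by 9, so by induction G(k + 9) = G(k) for all k >= 0: the sequence is periodic from the start with period 9.
One period: G(0..8) = 0, 1, 0, 1, 2, 3, 2, 3, 4.
78 mod 9 = 6, so G(78) = G(6) = 2.

2


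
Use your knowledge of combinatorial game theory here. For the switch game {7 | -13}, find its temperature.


The game is {7 | -13}, a switch {a | b} with numbers a > b.
Cooling {a | b} by t gives {a - t | b + t}, which stops being hot when a - t = b + t, i.e. at t = (a - b)/2. So the temperature of a switch is (a - b)/2.
Temperature = (Left option - Right option) / 2
= (7 - (-13)) / 2
= 20 / 2
= 10

10


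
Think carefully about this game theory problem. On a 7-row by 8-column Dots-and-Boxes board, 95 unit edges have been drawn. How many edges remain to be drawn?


Grid: 7 x 8 boxes, i.e. 8 rows and 9 columns of dots.
Horizontal edges: (rows + 1) * cols = 8 * 8 = 64
Vertical edges: rows * (cols + 1) = 7 * 9 = 63
Total edges: 64 + 63 = 127
Edges drawn: 95
Remaining: 127 - 95 = 32

32


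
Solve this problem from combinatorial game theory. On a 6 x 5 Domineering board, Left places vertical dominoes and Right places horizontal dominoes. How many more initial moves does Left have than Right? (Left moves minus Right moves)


Board is 6 x 5 (rows x cols).
Left (vertical) placements: (rows-1) * cols = 5 * 5 = 25
Right (horizontal) placements: rows * (cols-1) = 6 * 4 = 24
Advantage = Left - Right = 25 - 24 = 1

1


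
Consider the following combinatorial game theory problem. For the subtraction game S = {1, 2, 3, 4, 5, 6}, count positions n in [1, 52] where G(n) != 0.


Subtraction set S = {1, 2, 3, 4, 5, 6}, so G(n) = n mod 7.
G(n) = 0 when n is a multiple of 7.
Multiples of 7 in [1, 52]: 7
N-positions (nonzero Grundy) = 52 - 7 = 45

45


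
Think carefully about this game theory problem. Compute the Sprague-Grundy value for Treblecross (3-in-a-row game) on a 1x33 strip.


Treblecross: place X on empty cells; 3-in-a-row wins.
Playing within two cells of an existing X lets the opponent win at once, so sensible play treats the cells i-2..i+2 around each X as dead. The player left with no safe cell loses, so this is a normal-play take-away game on strips of safe cells.
Placing X at cell i (0-indexed) of a strip of k safe cells leaves independent strips of sizes max(0, i-2) and max(0, k-i-3). Hence G(k) = mex{ G(max(0,i-2)) XOR G(max(0,k-i-3)) : 0 <= i < k }, with G(0) = 0.
G(1): splits (0,0):0^0=0 -> mex({0}) = 1
G(2): splits (0,0):0^0=0 -> mex({0}) = 1
G(3): splits (0,0):0^0=0 -> mex({0}) = 1
G(4): splits (0,1):0^1=1 (0,0):0^0=0 -> mex({0, 1}) = 2
G(5): splits (0,2):0^1=1 (0,1):0^1=1 (0,0):0^0=0 -> mex({0, 1}) = 2
G(6) = mex({1}) = 0
G(7) = mex({0, 1, 2}) = 3
G(8) = mex({0, 1, 2}) = 3
G(9) = mex({0, 2}) = 1
G(10) = mex({0, 2, 3}) = 1
G(11) = mex({0, 3}) = 1
G(12) = mex({1, 3}) = 0
G(13) = mex({0, 1, 2, 3}) = 4
G(14) = mex({0, 1, 2}) = 3
G(15) = mex({0, 1, 2}) = 3
G(16) = mex({0, 1, 2, 4}) = 3
G(17) = mex({0, 1, 3, 4}) = 2
G(18) = mex({0, 1, 3, 4}) = 2
G(19) = mex({0, 1, 3, 5}) = 2
G(20) = mex({0, 1, 2, 3, 5}) = 4
G(21) = mex({0, 1, 2, 3, 5}) = 4
G(22) = mex({1, 2, 6}) = 0
G(23) = mex({0, 1, 2, 3, 4, 6}) = 5
G(24) = mex({0, 1, 2, 3, 4}) = 5
G(25) = mex({0, 1, 3, 4, 7}) = 2
G(26) = mex({0, 1, 3, 4, 5, 7}) = 2
G(27) = mex({0, 1, 3, 5}) = 2
G(28) = mex({0, 1, 2, 5}) = 3
G(29) = mex({0, 1, 2, 4, 5, 6}) = 3
G(30) = mex({1, 2, 4, 6}) = 0
G(31) = mex({0, 1, 2, 3, 4, 6}) = 5
G(32) = mex({1, 2, 3, 4, 7}) = 0
G(33) = mex({0, 3, 7}) = 1
Therefore G(33) = 1.

1


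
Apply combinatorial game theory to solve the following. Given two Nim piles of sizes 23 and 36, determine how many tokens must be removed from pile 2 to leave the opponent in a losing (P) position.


Piles: 23 and 36
Current XOR: 23 XOR 36 = 51 (non-zero, so this is an N-position).
To make the XOR zero, we need to find a move that balances the piles.
For pile 2 (size 36): target = 36 XOR 51 = 23
We reduce pile 2 from 36 to 23.
Tokens removed: 36 - 23 = 13
Verification: 23 XOR 23 = 0

13


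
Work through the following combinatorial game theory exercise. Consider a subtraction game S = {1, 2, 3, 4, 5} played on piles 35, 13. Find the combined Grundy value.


Subtraction set: {1, 2, 3, 4, 5}
For this subtraction set, G(n) = n mod 6 (period = max + 1 = 6).
Pile 1 (size 35): G(35) = 35 mod 6 = 5
Pile 2 (size 13): G(13) = 13 mod 6 = 1
Total Grundy value = XOR of all: 5 XOR 1 = 4

4


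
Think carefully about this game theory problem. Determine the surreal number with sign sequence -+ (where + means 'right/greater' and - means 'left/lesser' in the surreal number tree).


Sign expansion: -+
Rule: track bounds (lo, hi), initially (-inf, +inf). On '+', the current value becomes lo and we move to the simplest number in (value, hi): value + 1 if hi = +inf, otherwise the midpoint (value + hi)/2. On '-', the current value becomes hi and we move to value - 1 if lo = -inf, otherwise the midpoint (lo + value)/2.
Start at 0.
Step 1: sign = -, move left. Bounds: (-inf, 0). Value = -1
Step 2: sign = +, move right. Bounds: (-1, 0). Value = -1/2
The surreal number with sign expansion -+ is -1/2.

-1/2


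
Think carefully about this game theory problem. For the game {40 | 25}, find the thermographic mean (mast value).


Game = {40 | 25}, a switch {a | b} with numbers a > b.
Its thermograph has left wall a - t and right wall b + t, which meet at t = (a - b)/2, where both equal (a + b)/2. So the mast (mean value) is at (a + b)/2.
Mean = (40 + (25))/2 = 65/2 = 65/2

65/2


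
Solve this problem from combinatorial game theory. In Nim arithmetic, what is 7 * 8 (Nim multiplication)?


Nim multiplication is bilinear over XOR: (u XOR v) * w = (u*w) XOR (v*w).
So we split each operand into its bit components and XOR the pairwise Nim products.
7 = 1 + 2 + 4 (as XOR of powers of 2).
8 = 8 (as XOR of powers of 2).
Using the standard Nim-product table on single bits:
  2*2 = 3,   2*4 = 8,   2*8 = 12,
  4*4 = 6,   4*8 = 11,  8*8 = 13,
and  1*x = x (identity), k*l = l*k (commutative).
Pairwise Nim products:
  1 * 8 = 8
  2 * 8 = 12
  4 * 8 = 11
XOR them: 8 XOR 12 XOR 11 = 15.
Result: 7 * 8 = 15 (in Nim).

15


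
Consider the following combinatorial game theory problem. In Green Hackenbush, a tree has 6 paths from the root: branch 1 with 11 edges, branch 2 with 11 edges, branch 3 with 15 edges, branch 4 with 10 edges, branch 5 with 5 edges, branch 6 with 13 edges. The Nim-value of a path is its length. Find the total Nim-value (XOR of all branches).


The tree has 6 branches from the ground vertex.
In Green Hackenbush, the Nim-value of a simple path of length k is k.
Branch 1: length 11, Nim-value = 11
Branch 2: length 11, Nim-value = 11
Branch 3: length 15, Nim-value = 15
Branch 4: length 10, Nim-value = 10
Branch 5: length 5, Nim-value = 5
Branch 6: length 13, Nim-value = 13
Total Nim-value = XOR of all branch values:
0 XOR 11 = 11
11 XOR 11 = 0
0 XOR 15 = 15
15 XOR 10 = 5
5 XOR 5 = 0
0 XOR 13 = 13
Nim-value of the tree = 13

13


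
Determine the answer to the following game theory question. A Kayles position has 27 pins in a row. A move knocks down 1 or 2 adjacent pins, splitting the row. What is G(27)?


Kayles: a move removes 1 or 2 adjacent pins from a contiguous row.
Removing pins from a row of k leaves two independent rows (a, b) with a + b = k - 1 (one pin) or a + b = k - 2 (two pins); an end removal gives a = 0.
By Sprague-Grundy, G(k) = mex{ G(a) XOR G(b) } over all these splits. G(0) = 0.
G(1): splits (0,0):0^0=0 -> mex({0}) = 1
G(2): splits (0,1):0^1=1 (0,0):0^0=0 -> mex({0, 1}) = 2
G(3): splits (0,2):0^2=2 (1,1):1^1=0 (0,1):0^1=1 -> mex({0, 1, 2}) = 3
G(4): splits (0,3):0^3=3 (1,2):1^2=3 (0,2):0^2=2 (1,1):1^1=0 -> mex({0, 2, 3}) = 1
G(5): splits (0,4):0^1=1 (1,3):1^3=2 (2,2):2^2=0 (0,3):0^3=3 (1,2):1^2=3 -> mex({0, 1, 2, 3}) = 4
G(6) = mex({0, 1, 2, 4}) = 3
G(7) = mex({0, 1, 3, 4, 5}) = 2
G(8) = mex({0, 2, 3, 5, 6}) = 1
G(9) = mex({0, 1, 2, 3, 6, 7}) = 4
G(10) = mex({0, 1, 3, 4, 5, 7}) = 2
G(11) = mex({0, 1, 2, 3, 4, 5}) = 6
G(12) = mex({0, 1, 2, 3, 5, 6, 7}) = 4
G(13) = mex({0, 2, 3, 4, 6, 7}) = 1
G(14) = mex({0, 1, 4, 5, 6, 7}) = 2
G(15) = mex({0, 1, 2, 3, 4, 5, 6}) = 7
G(16) = mex({0, 2, 3, 5, 6, 7}) = 1
G(17) = mex({0, 1, 2, 3, 5, 6, 7}) = 4
G(18) = mex({0, 1, 2, 4, 5, 6}) = 3
G(19) = mex({0, 1, 3, 4, 5, 7}) = 2
G(20) = mex({0, 2, 3, 4, 5, 6, 7}) = 1
G(21) = mex({0, 1, 2, 3, 5, 6, 7}) = 4
G(22) = mex({0, 1, 2, 3, 4, 5, 7}) = 6
G(23) = mex({0, 1, 2, 3, 4, 5, 6}) = 7
G(24) = mex({0, 1, 2, 3, 5, 6, 7}) = 4
G(25) = mex({0, 2, 3, 4, 6, 7}) = 1
G(26) = mex({0, 1, 3, 4, 5, 6, 7}) = 2
G(27) = mex({0, 1, 2, 3, 4, 5, 6, 7}) = 8
Therefore G(27) = 8.

8


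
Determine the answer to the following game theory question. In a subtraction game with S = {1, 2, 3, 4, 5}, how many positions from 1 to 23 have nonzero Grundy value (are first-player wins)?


Subtraction set S = {1, 2, 3, 4, 5}, so G(n) = n mod 6.
G(n) = 0 when n is a multiple of 6.
Multiples of 6 in [1, 23]: 3
N-positions (nonzero Grundy) = 23 - 3 = 20

20


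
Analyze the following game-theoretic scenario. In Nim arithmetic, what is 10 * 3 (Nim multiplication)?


Nim multiplication is bilinear over XOR: (u XOR v) * w = (u*w) XOR (v*w).
So we split each operand into its bit components and XOR the pairwise Nim products.
10 = 2 + 8 (as XOR of powers of 2).
3 = 1 + 2 (as XOR of powers of 2).
Using the standard Nim-product table on single bits:
  2*2 = 3,   2*4 = 8,   2*8 = 12,
  4*4 = 6,   4*8 = 11,  8*8 = 13,
and  1*x = x (identity), k*l = l*k (commutative).
Pairwise Nim products:
  2 * 1 = 2
  2 * 2 = 3
  8 * 1 = 8
  8 * 2 = 12
XOR them: 2 XOR 3 XOR 8 XOR 12 = 5.
Result: 10 * 3 = 5 (in Nim).

5


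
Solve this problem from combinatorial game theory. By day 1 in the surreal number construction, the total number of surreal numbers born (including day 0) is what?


Day 0: {|} = 0 is born. Count = 1.
Day n: the number of surreal numbers born by day n is 2^(n+1) - 1.
By day 0: 2^1 - 1 = 1
By day 1: 2^2 - 1 = 3
By day 1: 3 surreal numbers.

3


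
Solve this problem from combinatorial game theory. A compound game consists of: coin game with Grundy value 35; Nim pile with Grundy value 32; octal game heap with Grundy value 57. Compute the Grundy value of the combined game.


By the Sprague-Grundy theorem, the Grundy value of a sum of games is the XOR of individual Grundy values.
coin game: Grundy value = 35. Running XOR: 0 XOR 35 = 35
Nim pile: Grundy value = 32. Running XOR: 35 XOR 32 = 3
octal game heap: Grundy value = 57. Running XOR: 3 XOR 57 = 58
The combined Grundy value is 58.

58


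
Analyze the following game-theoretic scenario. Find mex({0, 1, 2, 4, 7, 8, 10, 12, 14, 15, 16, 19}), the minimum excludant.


Set = {0, 1, 2, 4, 7, 8, 10, 12, 14, 15, 16, 19}
0 is in the set.
1 is in the set.
2 is in the set.
3 is NOT in the set. This is the mex.
mex = 3

3


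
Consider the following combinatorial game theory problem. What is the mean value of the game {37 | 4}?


Game = {37 | 4}, a switch {a | b} with numbers a > b.
Its thermograph has left wall a - t and right wall b + t, which meet at t = (a - b)/2, where both equal (a + b)/2. So the mast (mean value) is at (a + b)/2.
Mean = (37 + (4))/2 = 41/2 = 41/2

41/2


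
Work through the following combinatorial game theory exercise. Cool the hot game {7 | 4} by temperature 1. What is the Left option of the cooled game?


Original game: {7 | 4} (a switch {a | b} with a > b).
Cooling by t (for t below the temperature (a - b)/2 = 3/2) taxes each move by t: {a | b} cooled by t is {a - t | b + t}.
Cooling amount: t = 1
Cooled Left option: 7 - 1 = 6
Cooled Right option: 4 + 1 = 5
Cooled game: {6 | 5}
Left option = 6

6


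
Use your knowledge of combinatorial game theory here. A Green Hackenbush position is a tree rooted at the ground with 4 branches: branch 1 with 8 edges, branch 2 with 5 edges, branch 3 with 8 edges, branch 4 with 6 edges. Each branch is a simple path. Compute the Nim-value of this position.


The tree has 4 branches from the ground vertex.
In Green Hackenbush, the Nim-value of a simple path of length k is k.
Branch 1: length 8, Nim-value = 8
Branch 2: length 5, Nim-value = 5
Branch 3: length 8, Nim-value = 8
Branch 4: length 6, Nim-value = 6
Total Nim-value = XOR of all branch values:
0 XOR 8 = 8
8 XOR 5 = 13
13 XOR 8 = 5
5 XOR 6 = 3
Nim-value of the tree = 3

3


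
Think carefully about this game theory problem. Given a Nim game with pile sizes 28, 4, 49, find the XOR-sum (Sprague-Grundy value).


We need the XOR (exclusive or) of all pile sizes.
After XOR-ing pile 1 (size 28): 0 XOR 28 = 28
After XOR-ing pile 2 (size 4): 28 XOR 4 = 24
After XOR-ing pile 3 (size 49): 24 XOR 49 = 41
The Nim-value of this position is 41.

41


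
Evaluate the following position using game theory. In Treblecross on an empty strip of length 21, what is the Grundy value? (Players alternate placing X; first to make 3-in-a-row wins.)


Treblecross: place X on empty cells; 3-in-a-row wins.
Playing within two cells of an existing X lets the opponent win at once, so sensible play treats the cells i-2..i+2 around each X as dead. The player left with no safe cell loses, so this is a normal-play take-away game on strips of safe cells.
Placing X at cell i (0-indexed) of a strip of k safe cells leaves independent strips of sizes max(0, i-2) and max(0, k-i-3). Hence G(k) = mex{ G(max(0,i-2)) XOR G(max(0,k-i-3)) : 0 <= i < k }, with G(0) = 0.
G(1): splits (0,0):0^0=0 -> mex({0}) = 1
G(2): splits (0,0):0^0=0 -> mex({0}) = 1
G(3): splits (0,0):0^0=0 -> mex({0}) = 1
G(4): splits (0,1):0^1=1 (0,0):0^0=0 -> mex({0, 1}) = 2
G(5): splits (0,2):0^1=1 (0,1):0^1=1 (0,0):0^0=0 -> mex({0, 1}) = 2
G(6) = mex({1}) = 0
G(7) = mex({0, 1, 2}) = 3
G(8) = mex({0, 1, 2}) = 3
G(9) = mex({0, 2}) = 1
G(10) = mex({0, 2, 3}) = 1
G(11) = mex({0, 3}) = 1
G(12) = mex({1, 3}) = 0
G(13) = mex({0, 1, 2, 3}) = 4
G(14) = mex({0, 1, 2}) = 3
G(15) = mex({0, 1, 2}) = 3
G(16) = mex({0, 1, 2, 4}) = 3
G(17) = mex({0, 1, 3, 4}) = 2
G(18) = mex({0, 1, 3, 4}) = 2
G(19) = mex({0, 1, 3, 5}) = 2
G(20) = mex({0, 1, 2, 3, 5}) = 4
G(21) = mex({0, 1, 2, 3, 5}) = 4
Therefore G(21) = 4.

4


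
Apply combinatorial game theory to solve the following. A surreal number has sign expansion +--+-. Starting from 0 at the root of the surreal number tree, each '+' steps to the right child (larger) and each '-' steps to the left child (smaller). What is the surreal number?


Sign expansion: +--+-
Rule: track bounds (lo, hi), initially (-inf, +inf). On '+', the current value becomes lo and we move to the simplest number in (value, hi): value + 1 if hi = +inf, otherwise the midpoint (value + hi)/2. On '-', the current value becomes hi and we move to value - 1 if lo = -inf, otherwise the midpoint (lo + value)/2.
Start at 0.
Step 1: sign = +, move right. Bounds: (0, +inf). Value = 1
Step 2: sign = -, move left. Bounds: (0, 1). Value = 1/2
Step 3: sign = -, move left. Bounds: (0, 1/2). Value = 1/4
Step 4: sign = +, move right. Bounds: (1/4, 1/2). Value = 3/8
Step 5: sign = -, move left. Bounds: (1/4, 3/8). Value = 5/16
The surreal number with sign expansion +--+- is 5/16.

5/16


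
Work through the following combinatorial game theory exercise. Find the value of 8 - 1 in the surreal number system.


x = 8, y = 1
x - y = 8 - 1 = 7

7


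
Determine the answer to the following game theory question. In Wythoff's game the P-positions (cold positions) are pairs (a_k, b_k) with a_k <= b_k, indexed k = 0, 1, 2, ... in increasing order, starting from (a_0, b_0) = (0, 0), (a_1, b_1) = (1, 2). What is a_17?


By Wythoff's theorem, a_k = floor(k * phi) and b_k = floor(k * phi^2) = a_k + k, where phi = (1 + sqrt(5))/2 is the golden ratio.
phi = (1 + sqrt(5))/2 = 1.618034
k = 17
k * phi = 17 * 1.618034 = 27.506578
a_17 = floor(k * phi) = 27

27


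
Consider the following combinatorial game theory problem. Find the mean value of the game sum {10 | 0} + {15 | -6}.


G1 = {10 | 0}, G2 = {15 | -6}
Each is a switch {a | b} with numbers a > b; its mean value is (a + b)/2, and mean value is additive over game sums: m(G1 + G2) = m(G1) + m(G2).
Mean of G1 = (10 + (0))/2 = 10/2 = 5
Mean of G2 = (15 + (-6))/2 = 9/2 = 9/2
Mean of G1 + G2 = 5 + 9/2 = 19/2

19/2


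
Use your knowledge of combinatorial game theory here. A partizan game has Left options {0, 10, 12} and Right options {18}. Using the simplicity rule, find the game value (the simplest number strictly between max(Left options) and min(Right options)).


Left options: {0, 10, 12}, max = 12
Right options: {18}, min = 18
All options are numbers and max(Left) < min(Right), so by the simplicity theorem the value is the simplest (earliest-born) number strictly between 12 and 18.
Integers 13 through 17 all lie strictly between 12 and 18.
Among integers, the simplest (lowest birthday = smallest |n|; 0 is born on day 0, +-n on day n) is 13.
No non-integer in the interval can be simpler: if x is a non-integer in the interval, then floor(x) or ceil(x) also lies in the interval (the interval contains an integer), and both are proper prefixes of x's sign expansion, i.e. born earlier. So the game value is 13.
Game value = 13

13


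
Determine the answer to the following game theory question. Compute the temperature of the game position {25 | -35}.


The game is {25 | -35}, a switch {a | b} with numbers a > b.
Cooling {a | b} by t gives {a - t | b + t}, which stops being hot when a - t = b + t, i.e. at t = (a - b)/2. So the temperature of a switch is (a - b)/2.
Temperature = (Left option - Right option) / 2
= (25 - (-35)) / 2
= 60 / 2
= 30

30


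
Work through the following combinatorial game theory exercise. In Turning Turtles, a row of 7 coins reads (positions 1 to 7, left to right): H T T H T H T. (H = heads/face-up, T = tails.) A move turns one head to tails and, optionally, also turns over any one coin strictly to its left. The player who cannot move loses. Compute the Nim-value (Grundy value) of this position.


Coins: H T T H T H T
Key fact: a single head at position k behaves exactly like a Nim heap of size k (turning it to T and optionally flipping a coin at j < k corresponds to moving the heap from k to j, or to 0), and heads combine as a disjunctive sum (two heads at the same place would cancel, matching j XOR j = 0). So the Nim-value is the XOR of the 1-indexed positions of the heads.
Face-up positions (1-indexed): [1, 4, 6]
XOR 0 with 1: 0 XOR 1 = 1
XOR 1 with 4: 1 XOR 4 = 5
XOR 5 with 6: 5 XOR 6 = 3
Nim-value = 3

3


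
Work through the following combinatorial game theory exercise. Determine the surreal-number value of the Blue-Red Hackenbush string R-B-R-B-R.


Edges (from ground): R-B-R-B-R
By Berlekamp's sign-expansion rule, a Blue-Red Hackenbush stalk has the value of the surreal number whose sign sequence is the edge sequence with B -> + and R -> -.
Sign sequence: -+-+-
Trace the sign expansion in the surreal number tree, starting from 0:
Edge 1: R (sign -) -> bounds (-inf, 0), value = -1
Edge 2: B (sign +) -> bounds (-1, 0), value = -1/2
Edge 3: R (sign -) -> bounds (-1, -1/2), value = -3/4
Edge 4: B (sign +) -> bounds (-3/4, -1/2), value = -5/8
Edge 5: R (sign -) -> bounds (-3/4, -5/8), value = -11/16
Game value = -11/16

-11/16


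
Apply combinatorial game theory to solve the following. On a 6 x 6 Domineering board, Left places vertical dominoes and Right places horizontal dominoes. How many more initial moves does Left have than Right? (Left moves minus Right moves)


Board is 6 x 6 (rows x cols).
Left (vertical) placements: (rows-1) * cols = 5 * 6 = 30
Right (horizontal) placements: rows * (cols-1) = 6 * 5 = 30
Advantage = Left - Right = 30 - 30 = 0

0


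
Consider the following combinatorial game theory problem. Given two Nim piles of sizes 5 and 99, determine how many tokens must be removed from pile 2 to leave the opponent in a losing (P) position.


Piles: 5 and 99
Current XOR: 5 XOR 99 = 102 (non-zero, so this is an N-position).
To make the XOR zero, we need to find a move that balances the piles.
For pile 2 (size 99): target = 99 XOR 102 = 5
We reduce pile 2 from 99 to 5.
Tokens removed: 99 - 5 = 94
Verification: 5 XOR 5 = 0

94


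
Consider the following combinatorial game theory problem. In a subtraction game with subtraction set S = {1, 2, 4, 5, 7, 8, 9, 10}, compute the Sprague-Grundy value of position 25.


The subtraction set is S = {1, 2, 4, 5, 7, 8, 9, 10}.
G(k) = mex{ G(k - s) : s in S, s <= k }. We compute iteratively: G(0) = 0.
G(1) = mex({0}) = 1
G(2) = mex({0, 1}) = 2
G(3) = mex({1, 2}) = 0
G(4) = mex({0, 2}) = 1
G(5) = mex({0, 1}) = 2
G(6) = mex({1, 2}) = 0
G(7) = mex({0, 2}) = 1
G(8) = mex({0, 1}) = 2
G(9) = mex({0, 1, 2}) = 3
G(10) = mex({0, 1, 2, 3}) = 4
G(11) = mex({0, 1, 2, 3, 4}) = 5
G(12) = mex({0, 1, 2, 4, 5}) = 3
G(13) = mex({0, 1, 2, 3, 5}) = 4
G(14) = mex({0, 1, 2, 3, 4}) = 5
G(15) = mex({0, 1, 2, 4, 5}) = 3
G(16) = mex({0, 1, 2, 3, 5}) = 4
G(17) = mex({1, 2, 3, 4}) = 0
G(18) = mex({0, 2, 3, 4, 5}) = 1
G(19) = mex({0, 1, 3, 4, 5}) = 2
G(20) = mex({1, 2, 3, 4, 5}) = 0
G(21) = mex({0, 2, 3, 4, 5}) = 1
G(22) = mex({0, 1, 3, 4, 5}) = 2
G(23) = mex({1, 2, 3, 4, 5}) = 0
G(24) = mex({0, 2, 3, 4, 5}) = 1
G(25) = mex({0, 1, 3, 4}) = 2
Therefore G(25) = 2.

2


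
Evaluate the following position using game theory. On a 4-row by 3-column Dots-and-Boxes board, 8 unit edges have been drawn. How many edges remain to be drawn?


Grid: 4 x 3 boxes, i.e. 5 rows and 4 columns of dots.
Horizontal edges: (rows + 1) * cols = 5 * 3 = 15
Vertical edges: rows * (cols + 1) = 4 * 4 = 16
Total edges: 15 + 16 = 31
Edges drawn: 8
Remaining: 31 - 8 = 23

23


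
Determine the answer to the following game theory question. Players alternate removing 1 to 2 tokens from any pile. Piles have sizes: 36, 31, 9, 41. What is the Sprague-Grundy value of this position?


Subtraction set: {1, 2}
For this subtraction set, G(n) = n mod 3 (period = max + 1 = 3).
Pile 1 (size 36): G(36) = 36 mod 3 = 0
Pile 2 (size 31): G(31) = 31 mod 3 = 1
Pile 3 (size 9): G(9) = 9 mod 3 = 0
Pile 4 (size 41): G(41) = 41 mod 3 = 2
Total Grundy value = XOR of all: 0 XOR 1 XOR 0 XOR 2 = 3

3


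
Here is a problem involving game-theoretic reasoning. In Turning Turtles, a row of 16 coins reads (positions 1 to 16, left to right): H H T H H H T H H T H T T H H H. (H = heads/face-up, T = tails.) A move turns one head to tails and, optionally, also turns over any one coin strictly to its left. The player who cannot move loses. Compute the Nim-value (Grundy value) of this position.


Coins: H H T H H H T H H T H T T H H H
Key fact: a single head at position k behaves exactly like a Nim heap of size k (turning it to T and optionally flipping a coin at j < k corresponds to moving the heap from k to j, or to 0), and heads combine as a disjunctive sum (two heads at the same place would cancel, matching j XOR j = 0). So the Nim-value is the XOR of the 1-indexed positions of the heads.
Face-up positions (1-indexed): [1, 2, 4, 5, 6, 8, 9, 11, 14, 15, 16]
XOR 0 with 1: 0 XOR 1 = 1
XOR 1 with 2: 1 XOR 2 = 3
XOR 3 with 4: 3 XOR 4 = 7
XOR 7 with 5: 7 XOR 5 = 2
XOR 2 with 6: 2 XOR 6 = 4
XOR 4 with 8: 4 XOR 8 = 12
XOR 12 with 9: 12 XOR 9 = 5
XOR 5 with 11: 5 XOR 11 = 14
XOR 14 with 14: 14 XOR 14 = 0
XOR 0 with 15: 0 XOR 15 = 15
XOR 15 with 16: 15 XOR 16 = 31
Nim-value = 31

31


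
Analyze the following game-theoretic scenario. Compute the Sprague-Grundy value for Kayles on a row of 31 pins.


Kayles: a move removes 1 or 2 adjacent pins from a contiguous row.
Removing pins from a row of k leaves two independent rows (a, b) with a + b = k - 1 (one pin) or a + b = k - 2 (two pins); an end removal gives a = 0.
By Sprague-Grundy, G(k) = mex{ G(a) XOR G(b) } over all these splits. G(0) = 0.
G(1): splits (0,0):0^0=0 -> mex({0}) = 1
G(2): splits (0,1):0^1=1 (0,0):0^0=0 -> mex({0, 1}) = 2
G(3): splits (0,2):0^2=2 (1,1):1^1=0 (0,1):0^1=1 -> mex({0, 1, 2}) = 3
G(4): splits (0,3):0^3=3 (1,2):1^2=3 (0,2):0^2=2 (1,1):1^1=0 -> mex({0, 2, 3}) = 1
G(5): splits (0,4):0^1=1 (1,3):1^3=2 (2,2):2^2=0 (0,3):0^3=3 (1,2):1^2=3 -> mex({0, 1, 2, 3}) = 4
G(6) = mex({0, 1, 2, 4}) = 3
G(7) = mex({0, 1, 3, 4, 5}) = 2
G(8) = mex({0, 2, 3, 5, 6}) = 1
G(9) = mex({0, 1, 2, 3, 6, 7}) = 4
G(10) = mex({0, 1, 3, 4, 5, 7}) = 2
G(11) = mex({0, 1, 2, 3, 4, 5}) = 6
G(12) = mex({0, 1, 2, 3, 5, 6, 7}) = 4
G(13) = mex({0, 2, 3, 4, 6, 7}) = 1
G(14) = mex({0, 1, 4, 5, 6, 7}) = 2
G(15) = mex({0, 1, 2, 3, 4, 5, 6}) = 7
G(16) = mex({0, 2, 3, 5, 6, 7}) = 1
G(17) = mex({0, 1, 2, 3, 5, 6, 7}) = 4
G(18) = mex({0, 1, 2, 4, 5, 6}) = 3
G(19) = mex({0, 1, 3, 4, 5, 7}) = 2
G(20) = mex({0, 2, 3, 4, 5, 6, 7}) = 1
G(21) = mex({0, 1, 2, 3, 5, 6, 7}) = 4
G(22) = mex({0, 1, 2, 3, 4, 5, 7}) = 6
G(23) = mex({0, 1, 2, 3, 4, 5, 6}) = 7
G(24) = mex({0, 1, 2, 3, 5, 6, 7}) = 4
G(25) = mex({0, 2, 3, 4, 6, 7}) = 1
G(26) = mex({0, 1, 3, 4, 5, 6, 7}) = 2
G(27) = mex({0, 1, 2, 3, 4, 5, 6, 7}) = 8
G(28) = mex({0, 1, 2, 3, 4, 6, 7, 8}) = 5
G(29) = mex({0, 1, 2, 3, 5, 6, 7, 8, 9}) = 4
G(30) = mex({0, 1, 2, 3, 4, 5, 6, 9, 10}) = 7
G(31) = mex({0, 1, 3, 4, 5, 7, 10, 11}) = 2
Therefore G(31) = 2.

2
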